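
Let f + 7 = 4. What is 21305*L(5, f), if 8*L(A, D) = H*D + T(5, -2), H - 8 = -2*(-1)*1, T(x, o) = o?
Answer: -85220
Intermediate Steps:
f = -3 (f = -7 + 4 = -3)
H = 10 (H = 8 - 2*(-1)*1 = 8 + 2*1 = 8 + 2 = 10)
L(A, D) = -¼ + 5*D/4 (L(A, D) = (10*D - 2)/8 = (-2 + 10*D)/8 = -¼ + 5*D/4)
21305*L(5, f) = 21305*(-¼ + (5/4)*(-3)) = 21305*(-¼ - 15/4) = 21305*(-4) = -85220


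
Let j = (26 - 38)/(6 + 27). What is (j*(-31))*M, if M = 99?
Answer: 1116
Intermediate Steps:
j = -4/11 (j = -12/33 = -12*1/33 = -4/11 ≈ -0.36364)
(j*(-31))*M = -4/11*(-31)*99 = (124/11)*99 = 1116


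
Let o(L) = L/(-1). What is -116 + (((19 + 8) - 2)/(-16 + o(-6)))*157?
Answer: -1017/2 ≈ -508.50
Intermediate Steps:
o(L) = -L (o(L) = L*(-1) = -L)
-116 + (((19 + 8) - 2)/(-16 + o(-6)))*157 = -116 + (((19 + 8) - 2)/(-16 - 1*(-6)))*157 = -116 + ((27 - 2)/(-16 + 6))*157 = -116 + (25/(-10))*157 = -116 + (25*(-⅒))*157 = -116 - 5/2*157 = -116 - 785/2 = -1017/2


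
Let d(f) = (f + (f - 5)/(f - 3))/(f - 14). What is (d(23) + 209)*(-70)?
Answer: -133343/9 ≈ -14816.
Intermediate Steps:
d(f) = (f + (-5 + f)/(-3 + f))/(-14 + f)
(d(23) + 209)*(-70) = ((-5 + 23² - 2*23)/(42 + 23² - 17*23) + 209)*(-70) = ((-5 + 529 - 46)/(42 + 529 - 391) + 209)*(-70) = (478/180 + 209)*(-70) = ((1/180)*478 + 209)*(-70) = (239/90 + 209)*(-70) = (19049/90)*(-70) = -133343/9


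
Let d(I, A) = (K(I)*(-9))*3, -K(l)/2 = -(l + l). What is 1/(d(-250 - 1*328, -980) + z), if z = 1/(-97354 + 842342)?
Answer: 744988/46505130913 ≈ 1.6019e-5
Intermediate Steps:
K(l) = 4*l (K(l) = -(-2)*(l + l) = -(-2)*2*l = -(-4)*l = 4*l)
d(I, A) = -108*I (d(I, A) = ((4*I)*(-9))*3 = -36*I*3 = -108*I)
z = 1/744988 ≈ 1.3423e-6
1/(d(-250 - 1*328, -980) + z) = 1/(-108*(-250 - 1*328) + 1/744988) = 1/(-108*(-250 - 328) + 1/744988) = 1/(-108*(-578) + 1/744988) = 1/(62424 + 1/744988) = 1/(46505130913/744988) = 744988/46505130913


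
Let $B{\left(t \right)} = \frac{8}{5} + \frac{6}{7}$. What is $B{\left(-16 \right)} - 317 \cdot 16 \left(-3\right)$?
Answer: $\frac{532646}{35} \approx 15218.0$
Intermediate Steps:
$B{\left(t \right)} = \frac{86}{35}$ ($B{\left(t \right)} = 8 \cdot \frac{1}{5} + 6 \cdot \frac{1}{7} = \frac{8}{5} + \frac{6}{7} = \frac{86}{35}$)
$B{\left(-16 \right)} - 317 \cdot 16 \left(-3\right) = \frac{86}{35} - 317 \cdot 16 \left(-3\right) = \frac{86}{35} - -15216 = \frac{86}{35} + 15216 = \frac{532646}{35}$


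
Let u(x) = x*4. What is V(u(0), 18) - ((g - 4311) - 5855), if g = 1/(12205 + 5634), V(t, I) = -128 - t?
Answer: 179067881/17839 ≈ 10038.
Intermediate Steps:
u(x) = 4*x
g = 1/17839 ≈ 5.6057e-5
V(u(0), 18) - ((g - 4311) - 5855) = (-128 - 4*0) - ((1/17839 - 4311) - 5855) = (-128 - 1*0) - (-76903928/17839 - 5855) = (-128 + 0) - 1*(-181351273/17839) = -128 + 181351273/17839 = 179067881/17839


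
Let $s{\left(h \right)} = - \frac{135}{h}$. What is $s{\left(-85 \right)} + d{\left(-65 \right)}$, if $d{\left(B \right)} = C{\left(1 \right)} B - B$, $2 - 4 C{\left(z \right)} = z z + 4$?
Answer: $\frac{7843}{68} \approx 115.34$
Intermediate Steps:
$C{\left(z \right)} = - \frac{1}{2} - \frac{z^{2}}{4}$ ($C{\left(z \right)} = \frac{1}{2} - \frac{z z + 4}{4} = \frac{1}{2} - \frac{z^{2} + 4}{4} = \frac{1}{2} - \frac{4 + z^{2}}{4} = \frac{1}{2} - \left(1 + \frac{z^{2}}{4}\right) = - \frac{1}{2} - \frac{z^{2}}{4}$)
$d{\left(B \right)} = - \frac{7 B}{4}$ ($d{\left(B \right)} = \left(- \frac{1}{2} - \frac{1^{2}}{4}\right) B - B = \left(- \frac{1}{2} - \frac{1}{4}\right) B - B = - \frac{3 B}{4} - B = - \frac{7 B}{4}$)
$s{\left(-85 \right)} + d{\left(-65 \right)} = - \frac{135}{-85} - - \frac{455}{4} = \left(-135\right) \left(- \frac{1}{85}\right) + \frac{455}{4} = \frac{27}{17} + \frac{455}{4} = \frac{7843}{68}$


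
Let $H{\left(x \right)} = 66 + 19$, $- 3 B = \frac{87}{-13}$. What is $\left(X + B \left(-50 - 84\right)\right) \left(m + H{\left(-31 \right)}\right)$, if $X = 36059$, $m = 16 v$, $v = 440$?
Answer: $\frac{3312277125}{13} \approx 2.5479 \cdot 10^{8}$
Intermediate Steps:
$m = 7040$ ($m = 16 \cdot 440 = 7040$)
$B = \frac{29}{13}$ ($B = - \frac{87 \frac{1}{-13}}{3} = - \frac{87 \left(- \frac{1}{13}\right)}{3} = \left(- \frac{1}{3}\right) \left(- \frac{87}{13}\right) = \frac{29}{13} \approx 2.2308$)
$H{\left(x \right)} = 85$
$\left(X + B \left(-50 - 84\right)\right) \left(m + H{\left(-31 \right)}\right) = \left(36059 + \frac{29 \left(-50 - 84\right)}{13}\right) \left(7040 + 85\right) = \left(36059 + \frac{29}{13} \left(-134\right)\right) 7125 = \left(36059 - \frac{3886}{13}\right) 7125 = \frac{464881}{13} \cdot 7125 = \frac{3312277125}{13}$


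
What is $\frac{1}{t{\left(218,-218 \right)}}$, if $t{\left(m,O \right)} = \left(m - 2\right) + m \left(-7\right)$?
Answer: $- \frac{1}{1310} \approx -0.00076336$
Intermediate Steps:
$t{\left(m,O \right)} = -2 - 6 m$ ($t{\left(m,O \right)} = \left(m - 2\right) - 7 m = \left(-2 + m\right) - 7 m = -2 - 6 m$)
$\frac{1}{t{\left(218,-218 \right)}} = \frac{1}{-2 - 1308} = \frac{1}{-1310} = - \frac{1}{1310}$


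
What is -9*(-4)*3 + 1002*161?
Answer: 161430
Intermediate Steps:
-9*(-4)*3 + 1002*161 = 36*3 + 161322 = 108 + 161322 = 161430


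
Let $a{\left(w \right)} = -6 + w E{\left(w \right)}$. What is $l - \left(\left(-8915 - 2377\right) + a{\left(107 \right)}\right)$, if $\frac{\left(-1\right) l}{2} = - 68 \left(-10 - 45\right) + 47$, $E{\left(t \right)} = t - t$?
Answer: $3724$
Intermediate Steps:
$E{\left(t \right)} = 0$
$a{\left(w \right)} = -6$ ($a{\left(w \right)} = -6 + w 0 = -6 + 0 = -6$)
$l = -7574$ ($l = - 2 \left(- 68 \left(-10 - 45\right) + 47\right) = - 2 \left(\left(-68\right) \left(-55\right) + 47\right) = - 2 \left(3740 + 47\right) = \left(-2\right) 3787 = -7574$)
$l - \left(\left(-8915 - 2377\right) + a{\left(107 \right)}\right) = -7574 - \left(\left(-8915 - 2377\right) - 6\right) = -7574 - \left(-11292 - 6\right) = -7574 - -11298 = -7574 + 11298 = 3724$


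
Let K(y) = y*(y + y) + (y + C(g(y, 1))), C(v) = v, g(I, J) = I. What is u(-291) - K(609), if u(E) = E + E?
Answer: -743562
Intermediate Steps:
u(E) = 2*E
K(y) = 2*y + 2*y**2 (K(y) = y*(y + y) + (y + y) = y*(2*y) + 2*y = 2*y**2 + 2*y = 2*y + 2*y**2)
u(-291) - K(609) = 2*(-291) - 2*609*(1 + 609) = -582 - 2*609*610 = -582 - 1*742980 = -582 - 742980 = -743562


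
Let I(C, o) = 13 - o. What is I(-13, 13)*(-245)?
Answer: 0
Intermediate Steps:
I(-13, 13)*(-245) = (13 - 1*13)*(-245) = (13 - 13)*(-245) = 0*(-245) = 0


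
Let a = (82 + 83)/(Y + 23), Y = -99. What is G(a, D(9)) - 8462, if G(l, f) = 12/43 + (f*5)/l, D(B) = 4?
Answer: -12020254/1419 ≈ -8470.9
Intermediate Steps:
a = -165/76 (a = (82 + 83)/(-99 + 23) = 165/(-76) = 165*(-1/76) = -165/76 ≈ -2.1711)
G(l, f) = 12/43 + 5*f/l (G(l, f) = 12*(1/43) + (5*f)/l = 12/43 + 5*f/l)
G(a, D(9)) - 8462 = (12/43 + 5*4/(-165/76)) - 8462 = (12/43 + 5*4*(-76/165)) - 8462 = (12/43 - 304/33) - 8462 = -12676/1419 - 8462 = -12020254/1419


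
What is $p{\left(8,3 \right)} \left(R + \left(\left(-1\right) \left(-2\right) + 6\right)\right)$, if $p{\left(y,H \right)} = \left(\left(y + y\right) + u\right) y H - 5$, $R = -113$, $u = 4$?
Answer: $-49875$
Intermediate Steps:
$p{\left(y,H \right)} = -5 + H y \left(4 + 2 y\right)$ ($p{\left(y,H \right)} = \left(\left(y + y\right) + 4\right) y H - 5 = \left(2 y + 4\right) y H - 5 = \left(4 + 2 y\right) y H - 5 = y \left(4 + 2 y\right) H - 5 = H y \left(4 + 2 y\right) - 5 = -5 + H y \left(4 + 2 y\right)$)
$p{\left(8,3 \right)} \left(R + \left(\left(-1\right) \left(-2\right) + 6\right)\right) = \left(-5 + 2 \cdot 3 \cdot 8^{2} + 4 \cdot 3 \cdot 8\right) \left(-113 + \left(\left(-1\right) \left(-2\right) + 6\right)\right) = \left(-5 + 2 \cdot 3 \cdot 64 + 96\right) \left(-113 + \left(2 + 6\right)\right) = \left(-5 + 384 + 96\right) \left(-113 + 8\right) = 475 \left(-105\right) = -49875$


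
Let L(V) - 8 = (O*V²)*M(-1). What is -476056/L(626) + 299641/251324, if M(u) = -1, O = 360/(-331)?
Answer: 333811588683/4432036160324 ≈ 0.075318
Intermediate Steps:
O = -360/331 (O = 360*(-1/331) = -360/331 ≈ -1.0876)
L(V) = 8 + 360*V²/331 (L(V) = 8 - 360*V²/331*(-1) = 8 + 360*V²/331)
-476056/L(626) + 299641/251324 = -476056/(8 + (360/331)*626²) + 299641/251324 = -476056/(8 + (360/331)*391876) + 299641*(1/251324) = -476056/(8 + 141075360/331) + 299641/251324 = -476056/141078008/331 + 299641/251324 = -476056*331/141078008 + 299641/251324 = -19696817/17634751 + 299641/251324 = 333811588683/4432036160324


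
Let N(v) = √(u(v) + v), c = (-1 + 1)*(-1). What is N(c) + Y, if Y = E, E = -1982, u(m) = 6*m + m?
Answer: -1982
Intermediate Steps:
u(m) = 7*m
c = 0 (c = 0*(-1) = 0)
Y = -1982
N(v) = 2*√2*√v (N(v) = √(7*v + v) = √(8*v) = 2*√2*√v)
N(c) + Y = 2*√2*√0 - 1982 = 2*√2*0 - 1982 = 0 - 1982 = -1982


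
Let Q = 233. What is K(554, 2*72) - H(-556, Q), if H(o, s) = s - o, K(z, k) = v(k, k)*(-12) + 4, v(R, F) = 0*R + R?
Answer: -2513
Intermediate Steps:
v(R, F) = R (v(R, F) = 0 + R = R)
K(z, k) = 4 - 12*k (K(z, k) = k*(-12) + 4 = -12*k + 4 = 4 - 12*k)
K(554, 2*72) - H(-556, Q) = (4 - 24*72) - (233 - 1*(-556)) = (4 - 12*144) - (233 + 556) = (4 - 1728) - 1*789 = -1724 - 789 = -2513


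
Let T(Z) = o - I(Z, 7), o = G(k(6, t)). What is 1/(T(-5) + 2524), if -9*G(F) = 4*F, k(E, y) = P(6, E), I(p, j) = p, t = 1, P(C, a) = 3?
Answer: 3/7583 ≈ 0.00039562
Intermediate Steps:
k(E, y) = 3
G(F) = -4*F/9
o = -4/3 (o = -4/9*3 = -4/3 ≈ -1.3333)
T(Z) = -4/3 - Z
1/(T(-5) + 2524) = 1/((-4/3 - 1*(-5)) + 2524) = 1/((-4/3 + 5) + 2524) = 1/(11/3 + 2524) = 1/(7583/3) = 3/7583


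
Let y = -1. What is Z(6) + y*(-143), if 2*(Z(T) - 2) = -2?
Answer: 144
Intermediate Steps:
Z(T) = 1 (Z(T) = 2 + (½)*(-2) = 2 - 1 = 1)
Z(6) + y*(-143) = 1 - 1*(-143) = 1 + 143 = 144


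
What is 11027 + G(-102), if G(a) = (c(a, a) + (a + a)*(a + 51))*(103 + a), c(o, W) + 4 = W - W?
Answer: 21427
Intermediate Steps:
c(o, W) = -4 (c(o, W) = -4 + (W - W) = -4 + 0 = -4)
G(a) = (-4 + 2*a*(51 + a))*(103 + a) (G(a) = (-4 + (a + a)*(a + 51))*(103 + a) = (-4 + (2*a)*(51 + a))*(103 + a) = (-4 + 2*a*(51 + a))*(103 + a))
11027 + G(-102) = 11027 + (-412 + 2*(-102)³ + 308*(-102)² + 10502*(-102)) = 11027 + (-412 + 2*(-1061208) + 308*10404 - 1071204) = 11027 + (-412 - 2122416 + 3204432 - 1071204) = 11027 + 10400 = 21427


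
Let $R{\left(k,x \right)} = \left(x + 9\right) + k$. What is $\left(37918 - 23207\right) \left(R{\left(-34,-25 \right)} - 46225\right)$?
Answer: $-680751525$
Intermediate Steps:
$R{\left(k,x \right)} = 9 + k + x$ ($R{\left(k,x \right)} = \left(9 + x\right) + k = 9 + k + x$)
$\left(37918 - 23207\right) \left(R{\left(-34,-25 \right)} - 46225\right) = \left(37918 - 23207\right) \left(\left(9 - 34 - 25\right) - 46225\right) = 14711 \left(-50 - 46225\right) = 14711 \left(-46275\right) = -680751525$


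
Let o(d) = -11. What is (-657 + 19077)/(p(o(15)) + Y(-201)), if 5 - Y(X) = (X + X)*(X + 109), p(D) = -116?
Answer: -1228/2473 ≈ -0.49656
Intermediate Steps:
Y(X) = 5 - 2*X*(109 + X) (Y(X) = 5 - (X + X)*(X + 109) = 5 - 2*X*(109 + X))
(-657 + 19077)/(p(o(15)) + Y(-201)) = (-657 + 19077)/(-116 + (5 - 218*(-201) - 2*(-201)**2)) = 18420/(-116 + (5 + 43818 - 2*40401)) = 18420/(-116 + (5 + 43818 - 80802)) = 18420/(-116 - 36979) = 18420/(-37095) = 18420*(-1/37095) = -1228/2473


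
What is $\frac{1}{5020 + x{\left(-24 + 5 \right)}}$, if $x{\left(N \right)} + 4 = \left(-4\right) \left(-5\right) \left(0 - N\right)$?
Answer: $\frac{1}{5396} \approx 0.00018532$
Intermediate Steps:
$x{\left(N \right)} = -4 - 20 N$ ($x{\left(N \right)} = -4 + \left(-4\right) \left(-5\right) \left(0 - N\right) = -4 + 20 \left(- N\right) = -4 - 20 N$)
$\frac{1}{5020 + x{\left(-24 + 5 \right)}} = \frac{1}{5020 - \left(4 + 20 \left(-24 + 5\right)\right)} = \frac{1}{5020 - -376} = \frac{1}{5020 + \left(-4 + 380\right)} = \frac{1}{5020 + 376} = \frac{1}{5396}$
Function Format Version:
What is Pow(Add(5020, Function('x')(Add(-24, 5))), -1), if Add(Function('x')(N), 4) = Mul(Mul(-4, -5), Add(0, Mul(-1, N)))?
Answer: Rational(1, 5396) ≈ 0.00018532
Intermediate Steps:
Function('x')(N) = Add(-4, Mul(-20, N)) (Function('x')(N) = Add(-4, Mul(Mul(-4, -5), Add(0, Mul(-1, N)))) = Add(-4, Mul(20, Mul(-1, N))) = Add(-4, Mul(-20, N)))
Pow(Add(5020, Function('x')(Add(-24, 5))), -1) = Pow(Add(5020, Add(-4, Mul(-20, Add(-24, 5)))), -1) = Pow(Add(5020, Add(-4, Mul(-20, -19))), -1) = Pow(Add(5020, Add(-4, 380)), -1) = Pow(Add(5020, 376), -1) = Pow(5396, -1) = Rational(1, 5396)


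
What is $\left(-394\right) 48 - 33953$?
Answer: $-52865$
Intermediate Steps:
$\left(-394\right) 48 - 33953 = -18912 - 33953 = -52865$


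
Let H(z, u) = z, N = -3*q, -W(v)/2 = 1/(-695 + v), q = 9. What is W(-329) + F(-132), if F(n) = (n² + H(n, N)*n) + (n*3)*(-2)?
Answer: 18247681/512 ≈ 35640.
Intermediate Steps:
W(v) = -2/(-695 + v)
N = -27 (N = -3*9 = -27)
F(n) = -6*n + 2*n² (F(n) = (n² + n*n) + (n*3)*(-2) = (n² + n²) + (3*n)*(-2) = 2*n² - 6*n = -6*n + 2*n²)
W(-329) + F(-132) = -2/(-695 - 329) + 2*(-132)*(-3 - 132) = -2/(-1024) + 2*(-132)*(-135) = -2*(-1/1024) + 35640 = 1/512 + 35640 = 18247681/512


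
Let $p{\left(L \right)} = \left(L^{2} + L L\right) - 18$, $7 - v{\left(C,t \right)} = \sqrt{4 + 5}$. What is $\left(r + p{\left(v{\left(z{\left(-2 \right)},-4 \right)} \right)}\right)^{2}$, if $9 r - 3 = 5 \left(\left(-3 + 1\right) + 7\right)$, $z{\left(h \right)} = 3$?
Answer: $\frac{23716}{81} \approx 292.79$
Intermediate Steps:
$v{\left(C,t \right)} = 4$ ($v{\left(C,t \right)} = 7 - \sqrt{4 + 5} = 7 - \sqrt{9} = 7 - 3 = 4$)
$p{\left(L \right)} = -18 + 2 L^{2}$ ($p{\left(L \right)} = \left(L^{2} + L^{2}\right) - 18 = 2 L^{2} - 18 = -18 + 2 L^{2}$)
$r = \frac{28}{9}$ ($r = \frac{1}{3} + \frac{5 \left(\left(-3 + 1\right) + 7\right)}{9} = \frac{1}{3} + \frac{5 \left(-2 + 7\right)}{9} = \frac{1}{3} + \frac{5 \cdot 5}{9} = \frac{1}{3} + \frac{1}{9} \cdot 25 = \frac{1}{3} + \frac{25}{9} = \frac{28}{9} \approx 3.1111$)
$\left(r + p{\left(v{\left(z{\left(-2 \right)},-4 \right)} \right)}\right)^{2} = \left(\frac{28}{9} - \left(18 - 2 \cdot 4^{2}\right)\right)^{2} = \left(\frac{28}{9} + \left(-18 + 2 \cdot 16\right)\right)^{2} = \left(\frac{28}{9} + \left(-18 + 32\right)\right)^{2} = \left(\frac{28}{9} + 14\right)^{2} = \left(\frac{154}{9}\right)^{2} = \frac{23716}{81}$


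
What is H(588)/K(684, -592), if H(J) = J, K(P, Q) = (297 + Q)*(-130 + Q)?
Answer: 294/106495 ≈ 0.0027607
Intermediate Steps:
K(P, Q) = (-130 + Q)*(297 + Q)
H(588)/K(684, -592) = 588/(-38610 + (-592)² + 167*(-592)) = 588/(-38610 + 350464 - 98864) = 588/212990 = 588*(1/212990) = 294/106495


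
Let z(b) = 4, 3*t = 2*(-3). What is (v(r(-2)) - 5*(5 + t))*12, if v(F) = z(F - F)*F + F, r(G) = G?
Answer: -300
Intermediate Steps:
t = -2 (t = (2*(-3))/3 = (⅓)*(-6) = -2)
v(F) = 5*F (v(F) = 4*F + F = 5*F)
(v(r(-2)) - 5*(5 + t))*12 = (5*(-2) - 5*(5 - 2))*12 = (-10 - 5*3)*12 = (-10 - 15)*12 = -25*12 = -300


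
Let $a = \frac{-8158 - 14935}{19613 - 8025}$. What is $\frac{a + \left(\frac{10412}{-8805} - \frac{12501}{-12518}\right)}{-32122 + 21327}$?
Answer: $\frac{1390088508169}{6893907391367700} \approx 0.00020164$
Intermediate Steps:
$a = - \frac{23093}{11588} \approx -1.9928$
$\frac{a + \left(\frac{10412}{-8805} - \frac{12501}{-12518}\right)}{-32122 + 21327} = \frac{- \frac{23093}{11588} + \left(\frac{10412}{-8805} - \frac{12501}{-12518}\right)}{-32122 + 21327} = \frac{- \frac{23093}{11588} + \left(10412 \left(- \frac{1}{8805}\right) - - \frac{12501}{12518}\right)}{-10795} = \left(- \frac{23093}{11588} + \left(- \frac{10412}{8805} + \frac{12501}{12518}\right)\right) \left(- \frac{1}{10795}\right) = \left(- \frac{23093}{11588} - \frac{20266111}{110220990}\right) \left(- \frac{1}{10795}\right) = \left(- \frac{1390088508169}{638620416060}\right) \left(- \frac{1}{10795}\right) = \frac{1390088508169}{6893907391367700}$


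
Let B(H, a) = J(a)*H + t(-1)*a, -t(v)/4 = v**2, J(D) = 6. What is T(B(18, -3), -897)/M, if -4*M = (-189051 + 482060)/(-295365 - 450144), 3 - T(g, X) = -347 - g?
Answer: 1401556920/293009 ≈ 4783.3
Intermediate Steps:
t(v) = -4*v**2
B(H, a) = -4*a + 6*H (B(H, a) = 6*H + (-4*(-1)**2)*a = 6*H + (-4*1)*a = 6*H - 4*a = -4*a + 6*H)
T(g, X) = 350 + g (T(g, X) = 3 - (-347 - g) = 3 + (347 + g) = 350 + g)
M = 293009/2982036 (M = -(-189051 + 482060)/(4*(-295365 - 450144)) = -293009/(4*(-745509)) = -293009*(-1)/(4*745509) = -1/4*(-293009/745509) = 293009/2982036 ≈ 0.098258)
T(B(18, -3), -897)/M = (350 + (-4*(-3) + 6*18))/(293009/2982036) = (350 + (12 + 108))*(2982036/293009) = (350 + 120)*(2982036/293009) = 470*(2982036/293009) = 1401556920/293009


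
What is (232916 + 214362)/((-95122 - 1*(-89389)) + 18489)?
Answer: 223639/6378 ≈ 35.064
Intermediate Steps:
(232916 + 214362)/((-95122 - 1*(-89389)) + 18489) = 447278/((-95122 + 89389) + 18489) = 447278/(-5733 + 18489) = 447278/12756 = 447278*(1/12756) = 223639/6378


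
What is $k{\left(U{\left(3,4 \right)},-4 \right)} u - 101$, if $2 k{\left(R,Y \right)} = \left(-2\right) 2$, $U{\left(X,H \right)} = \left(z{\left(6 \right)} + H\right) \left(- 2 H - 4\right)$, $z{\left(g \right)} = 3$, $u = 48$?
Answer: $-197$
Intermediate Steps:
$U{\left(X,H \right)} = \left(-4 - 2 H\right) \left(3 + H\right)$ ($U{\left(X,H \right)} = \left(3 + H\right) \left(- 2 H - 4\right) = \left(3 + H\right) \left(-4 - 2 H\right) = \left(-4 - 2 H\right) \left(3 + H\right)$)
$k{\left(R,Y \right)} = -2$ ($k{\left(R,Y \right)} = \frac{\left(-2\right) 2}{2} = \frac{1}{2} \left(-4\right) = -2$)
$k{\left(U{\left(3,4 \right)},-4 \right)} u - 101 = \left(-2\right) 48 - 101 = -96 - 101 = -197$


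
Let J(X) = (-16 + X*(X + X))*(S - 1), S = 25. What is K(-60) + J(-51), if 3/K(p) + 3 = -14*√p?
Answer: 488272269/3923 + 28*I*√15/3923 ≈ 1.2446e+5 + 0.027643*I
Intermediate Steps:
K(p) = 3/(-3 - 14*√p)
J(X) = -384 + 48*X² (J(X) = (-16 + X*(X + X))*(25 - 1) = (-16 + X*(2*X))*24 = (-16 + 2*X²)*24 = -384 + 48*X²)
K(-60) + J(-51) = -3/(3 + 14*√(-60)) + (-384 + 48*(-51)²) = -3/(3 + 14*(2*I*√15)) + (-384 + 48*2601) = -3/(3 + 28*I*√15) + (-384 + 124848) = -3/(3 + 28*I*√15) + 124464 = 124464 - 3/(3 + 28*I*√15)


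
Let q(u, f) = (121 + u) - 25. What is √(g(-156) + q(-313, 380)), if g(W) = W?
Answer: I*√373 ≈ 19.313*I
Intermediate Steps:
q(u, f) = 96 + u
√(g(-156) + q(-313, 380)) = √(-156 + (96 - 313)) = √(-156 - 217) = √(-373) = I*√373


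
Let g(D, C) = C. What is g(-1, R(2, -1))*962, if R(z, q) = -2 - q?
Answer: -962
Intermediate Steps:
g(-1, R(2, -1))*962 = (-2 - 1*(-1))*962 = (-2 + 1)*962 = -1*962 = -962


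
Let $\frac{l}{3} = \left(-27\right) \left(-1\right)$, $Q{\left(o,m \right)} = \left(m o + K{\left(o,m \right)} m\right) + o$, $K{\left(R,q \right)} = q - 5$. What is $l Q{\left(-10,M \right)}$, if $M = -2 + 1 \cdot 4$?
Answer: $-2916$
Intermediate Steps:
$M = 2$ ($M = -2 + 4 = 2$)
$K{\left(R,q \right)} = -5 + q$ ($K{\left(R,q \right)} = q - 5 = -5 + q$)
$Q{\left(o,m \right)} = o + m o + m \left(-5 + m\right)$ ($Q{\left(o,m \right)} = \left(m o + \left(-5 + m\right) m\right) + o = \left(m o + m \left(-5 + m\right)\right) + o = o + m o + m \left(-5 + m\right)$)
$l = 81$ ($l = 3 \left(\left(-27\right) \left(-1\right)\right) = 3 \cdot 27 = 81$)
$l Q{\left(-10,M \right)} = 81 \left(-10 + 2 \left(-10\right) + 2 \left(-5 + 2\right)\right) = 81 \left(-10 - 20 + 2 \left(-3\right)\right) = 81 \left(-10 - 20 - 6\right) = 81 \left(-36\right) = -2916$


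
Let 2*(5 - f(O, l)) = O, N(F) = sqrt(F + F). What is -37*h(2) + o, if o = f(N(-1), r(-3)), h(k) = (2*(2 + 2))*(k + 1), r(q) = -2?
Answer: -883 - I*sqrt(2)/2 ≈ -883.0 - 0.70711*I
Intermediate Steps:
N(F) = sqrt(2)*sqrt(F) (N(F) = sqrt(2*F) = sqrt(2)*sqrt(F))
h(k) = 8 + 8*k (h(k) = (2*4)*(1 + k) = 8*(1 + k) = 8 + 8*k)
f(O, l) = 5 - O/2
o = 5 - I*sqrt(2)/2 (o = 5 - sqrt(2)*sqrt(-1)/2 = 5 - sqrt(2)*I/2 = 5 - I*sqrt(2)/2 ≈ 5.0 - 0.70711*I)
-37*h(2) + o = -37*(8 + 8*2) + (5 - I*sqrt(2)/2) = -37*(8 + 16) + (5 - I*sqrt(2)/2) = -37*24 + (5 - I*sqrt(2)/2) = -888 + (5 - I*sqrt(2)/2) = -883 - I*sqrt(2)/2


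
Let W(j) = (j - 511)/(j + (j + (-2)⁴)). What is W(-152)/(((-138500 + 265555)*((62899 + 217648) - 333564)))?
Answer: -221/646663193760 ≈ -3.4175e-10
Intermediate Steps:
W(j) = (-511 + j)/(16 + 2*j) (W(j) = (-511 + j)/(j + (j + 16)) = (-511 + j)/(j + (16 + j)) = (-511 + j)/(16 + 2*j))
W(-152)/(((-138500 + 265555)*((62899 + 217648) - 333564))) = ((-511 - 152)/(2*(8 - 152)))/(((-138500 + 265555)*((62899 + 217648) - 333564))) = ((½)*(-663)/(-144))/((127055*(280547 - 333564))) = ((½)*(-1/144)*(-663))/((127055*(-53017))) = (221/96)/(-6736074935) = (221/96)*(-1/6736074935) = -221/646663193760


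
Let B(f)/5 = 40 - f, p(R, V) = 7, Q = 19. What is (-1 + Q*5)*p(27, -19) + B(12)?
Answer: 798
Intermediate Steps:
B(f) = 200 - 5*f (B(f) = 5*(40 - f) = 200 - 5*f)
(-1 + Q*5)*p(27, -19) + B(12) = (-1 + 19*5)*7 + (200 - 5*12) = (-1 + 95)*7 + (200 - 60) = 94*7 + 140 = 658 + 140 = 798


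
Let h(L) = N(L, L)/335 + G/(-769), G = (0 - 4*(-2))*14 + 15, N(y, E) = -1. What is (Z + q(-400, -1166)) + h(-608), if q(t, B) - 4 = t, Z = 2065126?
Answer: 531905375636/257615 ≈ 2.0647e+6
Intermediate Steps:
G = 127 (G = (0 + 8)*14 + 15 = 8*14 + 15 = 112 + 15 = 127)
q(t, B) = 4 + t
h(L) = -43314/257615 (h(L) = -1/335 + 127/(-769) = -1*1/335 + 127*(-1/769) = -1/335 - 127/769 = -43314/257615)
(Z + q(-400, -1166)) + h(-608) = (2065126 + (4 - 400)) - 43314/257615 = (2065126 - 396) - 43314/257615 = 2064730 - 43314/257615 = 531905375636/257615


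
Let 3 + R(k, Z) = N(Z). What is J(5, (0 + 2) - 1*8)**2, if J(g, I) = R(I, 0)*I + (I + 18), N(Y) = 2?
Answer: 324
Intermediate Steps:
R(k, Z) = -1 (R(k, Z) = -3 + 2 = -1)
J(g, I) = 18 (J(g, I) = -I + (I + 18) = -I + (18 + I) = 18)
J(5, (0 + 2) - 1*8)**2 = 18**2 = 324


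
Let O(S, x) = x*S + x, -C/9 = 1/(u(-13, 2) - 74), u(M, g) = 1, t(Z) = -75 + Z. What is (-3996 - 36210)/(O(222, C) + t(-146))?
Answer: 1467519/7063 ≈ 207.78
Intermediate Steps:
C = 9/73 (C = -9/(1 - 74) = -9/(-73) = -9*(-1/73) = 9/73 ≈ 0.12329)
O(S, x) = x + S*x (O(S, x) = S*x + x = x + S*x)
(-3996 - 36210)/(O(222, C) + t(-146)) = (-3996 - 36210)/(9*(1 + 222)/73 + (-75 - 146)) = -40206/((9/73)*223 - 221) = -40206/(2007/73 - 221) = -40206/(-14126/73) = -40206*(-73/14126) = 1467519/7063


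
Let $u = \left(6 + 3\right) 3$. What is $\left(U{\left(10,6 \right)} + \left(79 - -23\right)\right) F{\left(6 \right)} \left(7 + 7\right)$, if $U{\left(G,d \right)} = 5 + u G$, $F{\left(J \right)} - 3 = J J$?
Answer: $205842$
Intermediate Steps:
$F{\left(J \right)} = 3 + J^{2}$ ($F{\left(J \right)} = 3 + J J = 3 + J^{2}$)
$u = 27$ ($u = 9 \cdot 3 = 27$)
$U{\left(G,d \right)} = 5 + 27 G$
$\left(U{\left(10,6 \right)} + \left(79 - -23\right)\right) F{\left(6 \right)} \left(7 + 7\right) = \left(\left(5 + 27 \cdot 10\right) + \left(79 - -23\right)\right) \left(3 + 6^{2}\right) \left(7 + 7\right) = \left(\left(5 + 270\right) + \left(79 + 23\right)\right) \left(3 + 36\right) 14 = \left(275 + 102\right) 39 \cdot 14 = 377 \cdot 546 = 205842$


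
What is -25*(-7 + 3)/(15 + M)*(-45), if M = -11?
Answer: -1125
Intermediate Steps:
-25*(-7 + 3)/(15 + M)*(-45) = -25*(-7 + 3)/(15 - 11)*(-45) = -(-100)/4*(-45) = -25*(-1)*(-45) = 25*(-45) = -1125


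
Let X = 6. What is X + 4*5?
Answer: 26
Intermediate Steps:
X + 4*5 = 6 + 4*5 = 6 + 20 = 26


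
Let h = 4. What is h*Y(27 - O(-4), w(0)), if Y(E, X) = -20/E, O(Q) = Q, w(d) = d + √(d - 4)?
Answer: -80/31 ≈ -2.5806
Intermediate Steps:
w(d) = d + √(-4 + d)
h*Y(27 - O(-4), w(0)) = 4*(-20/(27 - 1*(-4))) = 4*(-20/(27 + 4)) = 4*(-20/31) = -80/31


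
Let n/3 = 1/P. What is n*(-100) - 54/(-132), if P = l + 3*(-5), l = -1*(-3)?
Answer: 559/22 ≈ 25.409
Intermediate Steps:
l = 3
P = -12 (P = 3 + 3*(-5) = 3 - 15 = -12)
n = -1/4 (n = 3/(-12) = 3*(-1/12) = -1/4 ≈ -0.25000)
n*(-100) - 54/(-132) = -1/4*(-100) - 54/(-132) = 25 - 54*(-1/132) = 25 + 9/22 = 559/22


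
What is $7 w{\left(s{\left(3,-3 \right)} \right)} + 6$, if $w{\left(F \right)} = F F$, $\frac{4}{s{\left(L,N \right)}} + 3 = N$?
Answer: $\frac{82}{9} \approx 9.1111$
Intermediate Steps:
$s{\left(L,N \right)} = \frac{4}{-3 + N}$
$w{\left(F \right)} = F^{2}$
$7 w{\left(s{\left(3,-3 \right)} \right)} + 6 = 7 \left(\frac{4}{-3 - 3}\right)^{2} + 6 = 7 \left(\frac{4}{-6}\right)^{2} + 6 = 7 \left(4 \left(- \frac{1}{6}\right)\right)^{2} + 6 = 7 \left(- \frac{2}{3}\right)^{2} + 6 = 7 \cdot \frac{4}{9} + 6 = \frac{28}{9} + 6 = \frac{82}{9}$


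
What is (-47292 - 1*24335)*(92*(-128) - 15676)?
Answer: 1966304404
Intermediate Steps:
(-47292 - 1*24335)*(92*(-128) - 15676) = (-47292 - 24335)*(-11776 - 15676) = -71627*(-27452) = 1966304404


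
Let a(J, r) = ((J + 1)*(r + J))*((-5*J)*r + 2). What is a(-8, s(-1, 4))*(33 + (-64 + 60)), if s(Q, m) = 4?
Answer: 131544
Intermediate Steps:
a(J, r) = (1 + J)*(2 - 5*J*r)*(J + r) (a(J, r) = ((1 + J)*(J + r))*(-5*J*r + 2) = ((1 + J)*(J + r))*(2 - 5*J*r) = (1 + J)*(2 - 5*J*r)*(J + r))
a(-8, s(-1, 4))*(33 + (-64 + 60)) = (2*(-8) + 2*4 + 2*(-8)² - 5*(-8)*4² - 5*4*(-8)² - 5*4*(-8)³ - 5*(-8)²*4² + 2*(-8)*4)*(33 + (-64 + 60)) = (-16 + 8 + 2*64 - 5*(-8)*16 - 5*4*64 - 5*4*(-512) - 5*64*16 - 64)*(33 - 4) = (-16 + 8 + 128 + 640 - 1280 + 10240 - 5120 - 64)*29 = 4536*29 = 131544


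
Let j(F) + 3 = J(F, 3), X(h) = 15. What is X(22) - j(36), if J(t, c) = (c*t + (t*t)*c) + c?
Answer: -3981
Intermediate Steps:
J(t, c) = c + c*t + c*t**2 (J(t, c) = (c*t + t**2*c) + c = (c*t + c*t**2) + c = c + c*t + c*t**2)
j(F) = 3*F + 3*F**2 (j(F) = -3 + 3*(1 + F + F**2) = -3 + (3 + 3*F + 3*F**2) = 3*F + 3*F**2)
X(22) - j(36) = 15 - 3*36*(1 + 36) = 15 - 3*36*37 = 15 - 1*3996 = 15 - 3996 = -3981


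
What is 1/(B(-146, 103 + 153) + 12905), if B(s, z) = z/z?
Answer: 1/12906 ≈ 7.7483e-5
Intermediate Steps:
B(s, z) = 1
1/(B(-146, 103 + 153) + 12905) = 1/(1 + 12905) = 1/12906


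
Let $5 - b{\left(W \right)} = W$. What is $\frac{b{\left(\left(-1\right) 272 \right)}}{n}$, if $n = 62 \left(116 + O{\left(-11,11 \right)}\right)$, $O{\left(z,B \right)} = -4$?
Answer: $\frac{277}{6944} \approx 0.039891$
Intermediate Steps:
$b{\left(W \right)} = 5 - W$
$n = 6944$ ($n = 62 \left(116 - 4\right) = 62 \cdot 112 = 6944$)
$\frac{b{\left(\left(-1\right) 272 \right)}}{n} = \frac{5 - \left(-1\right) 272}{6944} = \left(5 - -272\right) \frac{1}{6944} = \left(5 + 272\right) \frac{1}{6944} = 277 \cdot \frac{1}{6944} = \frac{277}{6944}$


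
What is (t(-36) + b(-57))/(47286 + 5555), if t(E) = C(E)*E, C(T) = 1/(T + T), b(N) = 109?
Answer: 219/105682 ≈ 0.0020723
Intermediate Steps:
C(T) = 1/(2*T)
t(E) = ½ (t(E) = (1/(2*E))*E = ½)
(t(-36) + b(-57))/(47286 + 5555) = (½ + 109)/(47286 + 5555) = (219/2)/52841 = (219/2)*(1/52841) = 219/105682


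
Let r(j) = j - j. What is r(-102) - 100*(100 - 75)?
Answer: -2500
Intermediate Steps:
r(j) = 0
r(-102) - 100*(100 - 75) = 0 - 100*(100 - 75) = 0 - 100*25 = 0 - 2500 = -2500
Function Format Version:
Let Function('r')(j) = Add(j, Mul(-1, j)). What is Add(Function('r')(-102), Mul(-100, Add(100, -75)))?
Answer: -2500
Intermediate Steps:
Function('r')(j) = 0
Add(Function('r')(-102), Mul(-100, Add(100, -75))) = Add(0, Mul(-100, Add(100, -75))) = Add(0, Mul(-100, 25)) = Add(0, -2500) = -2500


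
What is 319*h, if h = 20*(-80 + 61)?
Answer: -121220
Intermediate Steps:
h = -380 (h = 20*(-19) = -380)
319*h = 319*(-380) = -121220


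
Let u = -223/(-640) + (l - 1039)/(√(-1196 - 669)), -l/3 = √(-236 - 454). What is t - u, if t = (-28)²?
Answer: 501537/640 + 3*√51474/373 - 1039*I*√1865/1865 ≈ 785.48 - 24.059*I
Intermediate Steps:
l = -3*I*√690 (l = -3*√(-236 - 454) = -3*I*√690 ≈ -78.804*I)
t = 784
u = 223/640 - I*√1865*(-1039 - 3*I*√690)/1865 (u = -223/(-640) + (-3*I*√690 - 1039)/(√(-1196 - 669)) = -223*(-1/640) + (-1039 - 3*I*√690)/(√(-1865)) = 223/640 + (-1039 - 3*I*√690)/((I*√1865)) = 223/640 + (-1039 - 3*I*√690)*(-I*√1865/1865) = 223/640 - I*√1865*(-1039 - 3*I*√690)/1865 ≈ -1.4763 + 24.059*I)
t - u = 784 - (223/640 - 3*√51474/373 + 1039*I*√1865/1865) = 784 + (-223/640 + 3*√51474/373 - 1039*I*√1865/1865) = 501537/640 + 3*√51474/373 - 1039*I*√1865/1865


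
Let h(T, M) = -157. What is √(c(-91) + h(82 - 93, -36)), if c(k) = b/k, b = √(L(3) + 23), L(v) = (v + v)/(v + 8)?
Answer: √(-157314157 - 1001*√2849)/1001 ≈ 12.532*I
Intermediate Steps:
L(v) = 2*v/(8 + v) (L(v) = (2*v)/(8 + v) = 2*v/(8 + v))
b = √2849/11 (b = √(2*3/(8 + 3) + 23) = √(2*3/11 + 23) = √(2*3*(1/11) + 23) = √(6/11 + 23) = √(259/11) = √2849/11 ≈ 4.8524)
c(k) = √2849/(11*k) (c(k) = (√2849/11)/k = √2849/(11*k))
√(c(-91) + h(82 - 93, -36)) = √((1/11)*√2849/(-91) - 157) = √((1/11)*√2849*(-1/91) - 157) = √(-√2849/1001 - 157) = √(-157 - √2849/1001)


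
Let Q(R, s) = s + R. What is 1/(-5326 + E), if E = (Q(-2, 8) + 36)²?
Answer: -1/3562 ≈ -0.00028074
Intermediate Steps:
Q(R, s) = R + s
E = 1764 (E = ((-2 + 8) + 36)² = (6 + 36)² = 42² = 1764)
1/(-5326 + E) = 1/(-5326 + 1764) = 1/(-3562) = -1/3562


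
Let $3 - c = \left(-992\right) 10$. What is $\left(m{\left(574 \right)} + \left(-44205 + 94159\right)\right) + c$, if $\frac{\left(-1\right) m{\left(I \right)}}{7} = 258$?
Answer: $58071$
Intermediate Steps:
$c = 9923$ ($c = 3 - \left(-992\right) 10 = 3 - -9920 = 3 + 9920 = 9923$)
$m{\left(I \right)} = -1806$ ($m{\left(I \right)} = \left(-7\right) 258 = -1806$)
$\left(m{\left(574 \right)} + \left(-44205 + 94159\right)\right) + c = \left(-1806 + \left(-44205 + 94159\right)\right) + 9923 = \left(-1806 + 49954\right) + 9923 = 48148 + 9923 = 58071$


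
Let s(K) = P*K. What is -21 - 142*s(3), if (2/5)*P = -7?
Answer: 7434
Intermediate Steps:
P = -35/2 (P = (5/2)*(-7) = -35/2 ≈ -17.500)
s(K) = -35*K/2
-21 - 142*s(3) = -21 - (-2485)*3 = -21 - 142*(-105/2) = -21 + 7455 = 7434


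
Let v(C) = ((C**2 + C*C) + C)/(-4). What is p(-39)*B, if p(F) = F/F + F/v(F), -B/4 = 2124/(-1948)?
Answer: 172044/37499 ≈ 4.5880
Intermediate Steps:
v(C) = -C**2/2 - C/4 (v(C) = ((C**2 + C**2) + C)*(-1/4) = (2*C**2 + C)*(-1/4) = (C + 2*C**2)*(-1/4) = -C**2/2 - C/4)
B = 2124/487 (B = -8496/(-1948) = -8496*(-1)/1948 = -4*(-531/487) = 2124/487 ≈ 4.3614)
p(F) = 1 - 4/(1 + 2*F) (p(F) = F/F + F/((-F*(1 + 2*F)/4)) = 1 + F*(-4/(F*(1 + 2*F))) = 1 - 4/(1 + 2*F))
p(-39)*B = ((-3 + 2*(-39))/(1 + 2*(-39)))*(2124/487) = ((-3 - 78)/(1 - 78))*(2124/487) = (-81/(-77))*(2124/487) = -1/77*(-81)*(2124/487) = (81/77)*(2124/487) = 172044/37499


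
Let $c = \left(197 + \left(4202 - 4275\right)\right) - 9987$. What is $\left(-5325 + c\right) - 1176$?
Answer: $-16364$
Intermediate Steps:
$c = -9863$ ($c = \left(197 - 73\right) - 9987 = 124 - 9987 = -9863$)
$\left(-5325 + c\right) - 1176 = \left(-5325 - 9863\right) - 1176 = -15188 - 1176 = -16364$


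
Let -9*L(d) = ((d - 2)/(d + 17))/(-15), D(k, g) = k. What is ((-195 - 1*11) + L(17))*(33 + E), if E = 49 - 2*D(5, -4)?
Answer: -252140/17 ≈ -14832.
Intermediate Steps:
L(d) = (-2 + d)/(135*(17 + d)) (L(d) = -(d - 2)/(d + 17)/(9*(-15)) = -(-2 + d)/(17 + d)*(-1)/(9*15) = -(-1)*(-2 + d)/(135*(17 + d)) = (-2 + d)/(135*(17 + d)))
E = 39 (E = 49 - 2*5 = 49 - 1*10 = 49 - 10 = 39)
((-195 - 1*11) + L(17))*(33 + E) = ((-195 - 1*11) + (-2 + 17)/(135*(17 + 17)))*(33 + 39) = ((-195 - 11) + (1/135)*15/34)*72 = (-206 + (1/135)*(1/34)*15)*72 = (-206 + 1/306)*72 = -63035/306*72 = -252140/17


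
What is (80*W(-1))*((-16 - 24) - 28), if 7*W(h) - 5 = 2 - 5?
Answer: -10880/7 ≈ -1554.3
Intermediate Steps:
W(h) = 2/7 (W(h) = 5/7 + (2 - 5)/7 = 5/7 + (1/7)*(-3) = 5/7 - 3/7 = 2/7)
(80*W(-1))*((-16 - 24) - 28) = (80*(2/7))*((-16 - 24) - 28) = 160*(-40 - 28)/7 = (160/7)*(-68) = -10880/7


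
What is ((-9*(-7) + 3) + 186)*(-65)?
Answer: -16380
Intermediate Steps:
((-9*(-7) + 3) + 186)*(-65) = ((63 + 3) + 186)*(-65) = (66 + 186)*(-65) = 252*(-65) = -16380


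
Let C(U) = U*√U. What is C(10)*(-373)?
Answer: -3730*√10 ≈ -11795.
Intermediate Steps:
C(U) = U^(3/2)
C(10)*(-373) = 10^(3/2)*(-373) = (10*√10)*(-373) = -3730*√10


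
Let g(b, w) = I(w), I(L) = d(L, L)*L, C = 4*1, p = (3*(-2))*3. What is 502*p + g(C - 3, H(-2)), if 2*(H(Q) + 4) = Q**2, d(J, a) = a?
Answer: -9032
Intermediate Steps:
p = -18 (p = -6*3 = -18)
H(Q) = -4 + Q**2/2
C = 4
I(L) = L**2 (I(L) = L*L = L**2)
g(b, w) = w**2
502*p + g(C - 3, H(-2)) = 502*(-18) + (-4 + (1/2)*(-2)**2)**2 = -9036 + (-4 + (1/2)*4)**2 = -9036 + (-4 + 2)**2 = -9036 + (-2)**2 = -9036 + 4 = -9032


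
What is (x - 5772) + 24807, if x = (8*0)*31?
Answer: 19035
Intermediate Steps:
x = 0 (x = 0*31 = 0)
(x - 5772) + 24807 = (0 - 5772) + 24807 = -5772 + 24807 = 19035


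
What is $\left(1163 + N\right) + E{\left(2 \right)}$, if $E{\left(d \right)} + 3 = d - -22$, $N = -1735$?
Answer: $-551$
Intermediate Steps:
$E{\left(d \right)} = 19 + d$ ($E{\left(d \right)} = -3 + \left(d - -22\right) = -3 + \left(d + 22\right) = -3 + \left(22 + d\right) = 19 + d$)
$\left(1163 + N\right) + E{\left(2 \right)} = \left(1163 - 1735\right) + \left(19 + 2\right) = -572 + 21 = -551$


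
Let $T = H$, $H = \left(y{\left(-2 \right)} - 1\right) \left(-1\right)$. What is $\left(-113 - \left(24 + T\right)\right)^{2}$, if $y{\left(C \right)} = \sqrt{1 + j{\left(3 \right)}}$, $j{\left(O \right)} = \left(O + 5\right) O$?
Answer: $17689$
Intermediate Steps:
$j{\left(O \right)} = O \left(5 + O\right)$ ($j{\left(O \right)} = \left(5 + O\right) O = O \left(5 + O\right)$)
$y{\left(C \right)} = 5$ ($y{\left(C \right)} = \sqrt{1 + 3 \left(5 + 3\right)} = \sqrt{1 + 3 \cdot 8} = \sqrt{1 + 24} = \sqrt{25} = 5$)
$H = -4$ ($H = \left(5 - 1\right) \left(-1\right) = 4 \left(-1\right) = -4$)
$T = -4$
$\left(-113 - \left(24 + T\right)\right)^{2} = \left(-113 - 20\right)^{2} = \left(-133\right)^{2} = 17689$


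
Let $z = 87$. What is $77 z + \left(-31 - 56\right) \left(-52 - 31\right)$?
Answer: $13920$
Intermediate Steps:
$77 z + \left(-31 - 56\right) \left(-52 - 31\right) = 77 \cdot 87 + \left(-31 - 56\right) \left(-52 - 31\right) = 6699 - -7221 = 6699 + 7221 = 13920$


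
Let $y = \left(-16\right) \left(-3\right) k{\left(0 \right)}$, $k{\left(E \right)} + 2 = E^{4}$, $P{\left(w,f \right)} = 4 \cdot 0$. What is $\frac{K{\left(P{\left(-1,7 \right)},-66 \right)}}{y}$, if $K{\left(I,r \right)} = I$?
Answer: $0$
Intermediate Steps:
$P{\left(w,f \right)} = 0$
$k{\left(E \right)} = -2 + E^{4}$
$y = -96$ ($y = \left(-16\right) \left(-3\right) \left(-2 + 0^{4}\right) = 48 \left(-2 + 0\right) = 48 \left(-2\right) = -96$)
$\frac{K{\left(P{\left(-1,7 \right)},-66 \right)}}{y} = \frac{0}{-96} = 0 \left(- \frac{1}{96}\right) = 0$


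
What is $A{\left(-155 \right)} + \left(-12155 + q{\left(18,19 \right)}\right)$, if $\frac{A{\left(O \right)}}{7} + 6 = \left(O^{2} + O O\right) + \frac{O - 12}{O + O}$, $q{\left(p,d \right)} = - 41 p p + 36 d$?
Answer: $\frac{96582599}{310} \approx 3.1156 \cdot 10^{5}$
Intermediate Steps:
$q{\left(p,d \right)} = - 41 p^{2} + 36 d$
$A{\left(O \right)} = -42 + 14 O^{2} + \frac{7 \left(-12 + O\right)}{2 O}$ ($A{\left(O \right)} = -42 + 7 \left(\left(O^{2} + O O\right) + \frac{O - 12}{O + O}\right) = -42 + 7 \left(\left(O^{2} + O^{2}\right) + \frac{-12 + O}{2 O}\right) = -42 + 7 \left(2 O^{2} + \left(-12 + O\right) \frac{1}{2 O}\right) = -42 + 7 \left(2 O^{2} + \frac{-12 + O}{2 O}\right) = -42 + \left(14 O^{2} + \frac{7 \left(-12 + O\right)}{2 O}\right) = -42 + 14 O^{2} + \frac{7 \left(-12 + O\right)}{2 O}$)
$A{\left(-155 \right)} + \left(-12155 + q{\left(18,19 \right)}\right) = \left(- \frac{77}{2} - \frac{42}{-155} + 14 \left(-155\right)^{2}\right) + \left(-12155 + \left(- 41 \cdot 18^{2} + 36 \cdot 19\right)\right) = \left(- \frac{77}{2} - - \frac{42}{155} + 14 \cdot 24025\right) + \left(-12155 + \left(\left(-41\right) 324 + 684\right)\right) = \left(- \frac{77}{2} + \frac{42}{155} + 336350\right) + \left(-12155 + \left(-13284 + 684\right)\right) = \frac{104256649}{310} - 24755 = \frac{96582599}{310}$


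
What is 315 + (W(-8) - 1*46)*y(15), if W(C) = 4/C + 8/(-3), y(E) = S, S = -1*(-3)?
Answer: 335/2 ≈ 167.50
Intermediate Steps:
S = 3
y(E) = 3
W(C) = -8/3 + 4/C (W(C) = 4/C + 8*(-⅓) = 4/C - 8/3 = -8/3 + 4/C)
315 + (W(-8) - 1*46)*y(15) = 315 + ((-8/3 + 4/(-8)) - 1*46)*3 = 315 + ((-8/3 + 4*(-⅛)) - 46)*3 = 315 + ((-8/3 - ½) - 46)*3 = 315 + (-19/6 - 46)*3 = 315 - 295/6*3 = 315 - 295/2 = 335/2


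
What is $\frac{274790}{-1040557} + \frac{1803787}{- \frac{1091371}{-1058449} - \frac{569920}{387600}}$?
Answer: $- \frac{9625313288703908262385}{2344060861126817} \approx -4.1063 \cdot 10^{6}$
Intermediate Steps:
$\frac{274790}{-1040557} + \frac{1803787}{- \frac{1091371}{-1058449} - \frac{569920}{387600}} = 274790 \left(- \frac{1}{1040557}\right) + \frac{1803787}{\left(-1091371\right) \left(- \frac{1}{1058449}\right) - \frac{7124}{4845}} = - \frac{274790}{1040557} + \frac{1803787}{\frac{1091371}{1058449} - \frac{7124}{4845}} = - \frac{274790}{1040557} + \frac{1803787}{- \frac{2252698181}{5128185405}} = - \frac{274790}{1040557} + 1803787 \left(- \frac{5128185405}{2252698181}\right) = - \frac{274790}{1040557} - \frac{9250154167128735}{2252698181} = - \frac{9625313288703908262385}{2344060861126817}$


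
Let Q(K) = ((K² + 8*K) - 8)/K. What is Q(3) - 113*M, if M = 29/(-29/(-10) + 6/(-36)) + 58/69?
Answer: -1212278/943 ≈ -1285.6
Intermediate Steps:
Q(K) = (-8 + K² + 8*K)/K
M = 32393/2829 (M = 29/(-29*(-⅒) + 6*(-1/36)) + 58*(1/69) = 29/(29/10 - ⅙) + 58/69 = 29/(41/15) + 58/69 = 29*(15/41) + 58/69 = 435/41 + 58/69 = 32393/2829 ≈ 11.450)
Q(3) - 113*M = (8 + 3 - 8/3) - 113*32393/2829 = (8 + 3 - 8*⅓) - 3660409/2829 = (8 + 3 - 8/3) - 3660409/2829 = 25/3 - 3660409/2829 = -1212278/943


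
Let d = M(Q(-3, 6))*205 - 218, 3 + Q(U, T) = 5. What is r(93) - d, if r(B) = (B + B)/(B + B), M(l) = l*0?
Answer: 219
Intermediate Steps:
Q(U, T) = 2 (Q(U, T) = -3 + 5 = 2)
M(l) = 0
r(B) = 1 (r(B) = (2*B)/((2*B)) = (2*B)*(1/(2*B)) = 1)
d = -218 (d = 0*205 - 218 = 0 - 218 = -218)
r(93) - d = 1 - 1*(-218) = 1 + 218 = 219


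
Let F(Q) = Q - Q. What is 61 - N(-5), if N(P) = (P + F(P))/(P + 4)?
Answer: 56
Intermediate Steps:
F(Q) = 0
N(P) = P/(4 + P) (N(P) = (P + 0)/(P + 4) = P/(4 + P))
61 - N(-5) = 61 - (-5)/(4 - 5) = 61 - (-5)/(-1) = 61 - (-5)*(-1) = 61 - 1*5 = 61 - 5 = 56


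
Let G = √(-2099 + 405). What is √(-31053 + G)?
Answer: √(-31053 + 11*I*√14) ≈ 0.117 + 176.22*I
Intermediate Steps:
G = 11*I*√14 (G = √(-1694) = 11*I*√14 ≈ 41.158*I)
√(-31053 + G) = √(-31053 + 11*I*√14)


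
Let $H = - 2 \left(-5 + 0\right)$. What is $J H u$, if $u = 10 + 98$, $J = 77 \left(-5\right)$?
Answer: $-415800$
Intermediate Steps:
$J = -385$
$H = 10$ ($H = \left(-2\right) \left(-5\right) = 10$)
$u = 108$
$J H u = \left(-385\right) 10 \cdot 108 = \left(-3850\right) 108 = -415800$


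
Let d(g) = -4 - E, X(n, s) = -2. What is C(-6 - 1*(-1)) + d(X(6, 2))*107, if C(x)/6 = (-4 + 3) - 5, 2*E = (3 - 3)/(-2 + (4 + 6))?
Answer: -464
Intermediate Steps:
E = 0 (E = ((3 - 3)/(-2 + (4 + 6)))/2 = (0/(-2 + 10))/2 = (0/8)/2 = (0*(1/8))/2 = (1/2)*0 = 0)
C(x) = -36 (C(x) = 6*((-4 + 3) - 5) = 6*(-1 - 5) = 6*(-6) = -36)
d(g) = -4 (d(g) = -4 - 1*0 = -4 + 0 = -4)
C(-6 - 1*(-1)) + d(X(6, 2))*107 = -36 - 4*107 = -36 - 428 = -464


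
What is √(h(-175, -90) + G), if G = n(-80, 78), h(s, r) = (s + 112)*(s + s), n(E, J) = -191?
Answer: √21859 ≈ 147.85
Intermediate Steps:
h(s, r) = 2*s*(112 + s) (h(s, r) = (112 + s)*(2*s) = 2*s*(112 + s))
G = -191
√(h(-175, -90) + G) = √(2*(-175)*(112 - 175) - 191) = √(2*(-175)*(-63) - 191) = √(22050 - 191) = √21859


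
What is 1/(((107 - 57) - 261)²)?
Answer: 1/44521 ≈ 2.2461e-5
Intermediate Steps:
1/(((107 - 57) - 261)²) = 1/((50 - 261)²) = 1/((-211)²) = 1/44521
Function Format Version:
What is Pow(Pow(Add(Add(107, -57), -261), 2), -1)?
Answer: Rational(1, 44521) ≈ 2.2461e-5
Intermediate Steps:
Pow(Pow(Add(Add(107, -57), -261), 2), -1) = Pow(Pow(Add(50, -261), 2), -1) = Pow(Pow(-211, 2), -1) = Pow(44521, -1) = Rational(1, 44521)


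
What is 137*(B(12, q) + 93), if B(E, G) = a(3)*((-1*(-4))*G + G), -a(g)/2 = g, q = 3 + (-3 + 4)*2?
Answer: -7809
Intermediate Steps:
q = 5 (q = 3 + 1*2 = 3 + 2 = 5)
a(g) = -2*g
B(E, G) = -30*G (B(E, G) = (-2*3)*((-1*(-4))*G + G) = -6*(4*G + G) = -30*G)
137*(B(12, q) + 93) = 137*(-30*5 + 93) = 137*(-150 + 93) = 137*(-57) = -7809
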